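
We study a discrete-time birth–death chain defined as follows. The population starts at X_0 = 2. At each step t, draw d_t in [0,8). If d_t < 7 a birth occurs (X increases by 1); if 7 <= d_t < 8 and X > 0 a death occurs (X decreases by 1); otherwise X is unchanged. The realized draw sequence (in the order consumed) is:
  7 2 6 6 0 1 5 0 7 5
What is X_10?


t=0: X=2, d=7 → death, X_1=1
t=1: X=1, d=2 → birth, X_2=2
t=2: X=2, d=6 → birth, X_3=3
t=3: X=3, d=6 → birth, X_4=4
t=4: X=4, d=0 → birth, X_5=5
t=5: X=5, d=1 → birth, X_6=6
t=6: X=6, d=5 → birth, X_7=7
t=7: X=7, d=0 → birth, X_8=8
t=8: X=8, d=7 → death, X_9=7
t=9: X=7, d=5 → birth, X_10=8

8


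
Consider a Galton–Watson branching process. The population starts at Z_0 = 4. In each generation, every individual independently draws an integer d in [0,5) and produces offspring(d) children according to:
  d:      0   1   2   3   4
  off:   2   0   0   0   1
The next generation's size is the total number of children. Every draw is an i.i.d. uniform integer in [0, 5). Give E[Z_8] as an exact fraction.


Outcome values over d=0..4: [2, 0, 0, 0, 1]
Σy = 3, Σy² = 5, M = 5
μ = 3/5 = 3/5,  σ² = 5/5 − (3/5)² = 16/25
E[Z_0] = 4
E[Z_1] = 3/5·E[Z_0] = 12/5
E[Z_2] = 3/5·E[Z_1] = 36/25
E[Z_3] = 3/5·E[Z_2] = 108/125
E[Z_4] = 3/5·E[Z_3] = 324/625
E[Z_5] = 3/5·E[Z_4] = 972/3125
E[Z_6] = 3/5·E[Z_5] = 2916/15625
E[Z_7] = 3/5·E[Z_6] = 8748/78125
E[Z_8] = 3/5·E[Z_7] = 26244/390625

26244/390625


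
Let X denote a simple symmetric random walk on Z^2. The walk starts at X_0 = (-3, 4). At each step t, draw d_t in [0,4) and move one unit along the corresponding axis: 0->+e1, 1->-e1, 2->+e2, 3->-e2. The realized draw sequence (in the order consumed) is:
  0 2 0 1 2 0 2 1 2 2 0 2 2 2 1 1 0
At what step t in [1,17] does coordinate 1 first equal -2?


t=0: X=(-3, 4), d=0 → +e1, X_1=(-2, 4)
t=1: X=(-2, 4), d=2 → +e2, X_2=(-2, 5)
t=2: X=(-2, 5), d=0 → +e1, X_3=(-1, 5)
t=3: X=(-1, 5), d=1 → -e1, X_4=(-2, 5)
t=4: X=(-2, 5), d=2 → +e2, X_5=(-2, 6)
t=5: X=(-2, 6), d=0 → +e1, X_6=(-1, 6)
t=6: X=(-1, 6), d=2 → +e2, X_7=(-1, 7)
t=7: X=(-1, 7), d=1 → -e1, X_8=(-2, 7)
t=8: X=(-2, 7), d=2 → +e2, X_9=(-2, 8)
t=9: X=(-2, 8), d=2 → +e2, X_10=(-2, 9)
t=10: X=(-2, 9), d=0 → +e1, X_11=(-1, 9)
t=11: X=(-1, 9), d=2 → +e2, X_12=(-1, 10)
t=12: X=(-1, 10), d=2 → +e2, X_13=(-1, 11)
t=13: X=(-1, 11), d=2 → +e2, X_14=(-1, 12)
t=14: X=(-1, 12), d=1 → -e1, X_15=(-2, 12)
t=15: X=(-2, 12), d=1 → -e1, X_16=(-3, 12)
t=16: X=(-3, 12), d=0 → +e1, X_17=(-2, 12)

1


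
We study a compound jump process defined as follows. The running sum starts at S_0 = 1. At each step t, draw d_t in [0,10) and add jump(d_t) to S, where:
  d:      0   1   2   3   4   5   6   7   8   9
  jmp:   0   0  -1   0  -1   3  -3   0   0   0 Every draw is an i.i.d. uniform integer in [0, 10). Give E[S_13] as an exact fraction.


Outcome values over d=0..9: [0, 0, -1, 0, -1, 3, -3, 0, 0, 0]
Σy = -2, Σy² = 20, M = 10
μ = -2/10 = -1/5,  σ² = 20/10 − (-1/5)² = 49/25
E[S_13] = 1 + 13·(-1/5) = -8/5

-8/5


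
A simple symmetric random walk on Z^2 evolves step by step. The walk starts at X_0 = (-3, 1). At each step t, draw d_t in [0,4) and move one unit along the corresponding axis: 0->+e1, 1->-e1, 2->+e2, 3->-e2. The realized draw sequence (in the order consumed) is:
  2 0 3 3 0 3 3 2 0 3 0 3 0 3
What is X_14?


t=0: X=(-3, 1), d=2 → +e2, X_1=(-3, 2)
t=1: X=(-3, 2), d=0 → +e1, X_2=(-2, 2)
t=2: X=(-2, 2), d=3 → -e2, X_3=(-2, 1)
t=3: X=(-2, 1), d=3 → -e2, X_4=(-2, 0)
t=4: X=(-2, 0), d=0 → +e1, X_5=(-1, 0)
t=5: X=(-1, 0), d=3 → -e2, X_6=(-1, -1)
t=6: X=(-1, -1), d=3 → -e2, X_7=(-1, -2)
t=7: X=(-1, -2), d=2 → +e2, X_8=(-1, -1)
t=8: X=(-1, -1), d=0 → +e1, X_9=(0, -1)
t=9: X=(0, -1), d=3 → -e2, X_10=(0, -2)
t=10: X=(0, -2), d=0 → +e1, X_11=(1, -2)
t=11: X=(1, -2), d=3 → -e2, X_12=(1, -3)
t=12: X=(1, -3), d=0 → +e1, X_13=(2, -3)
t=13: X=(2, -3), d=3 → -e2, X_14=(2, -4)

(2, -4)


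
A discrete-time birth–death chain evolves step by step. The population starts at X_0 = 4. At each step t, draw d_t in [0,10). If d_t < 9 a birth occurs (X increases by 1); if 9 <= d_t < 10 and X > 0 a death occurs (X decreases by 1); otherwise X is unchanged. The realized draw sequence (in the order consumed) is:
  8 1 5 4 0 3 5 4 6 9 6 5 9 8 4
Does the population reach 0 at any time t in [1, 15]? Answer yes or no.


no

t=0: X=4, d=8 → birth, X_1=5
t=1: X=5, d=1 → birth, X_2=6
t=2: X=6, d=5 → birth, X_3=7
t=3: X=7, d=4 → birth, X_4=8
t=4: X=8, d=0 → birth, X_5=9
t=5: X=9, d=3 → birth, X_6=10
t=6: X=10, d=5 → birth, X_7=11
t=7: X=11, d=4 → birth, X_8=12
t=8: X=12, d=6 → birth, X_9=13
t=9: X=13, d=9 → death, X_10=12
t=10: X=12, d=6 → birth, X_11=13
t=11: X=13, d=5 → birth, X_12=14
t=12: X=14, d=9 → death, X_13=13
t=13: X=13, d=8 → birth, X_14=14
t=14: X=14, d=4 → birth, X_15=15


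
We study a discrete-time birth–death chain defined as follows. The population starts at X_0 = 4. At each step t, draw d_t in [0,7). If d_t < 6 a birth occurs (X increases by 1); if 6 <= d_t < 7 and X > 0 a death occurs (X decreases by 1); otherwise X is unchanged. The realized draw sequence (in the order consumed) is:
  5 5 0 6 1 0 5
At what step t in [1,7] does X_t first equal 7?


3

t=0: X=4, d=5 → birth, X_1=5
t=1: X=5, d=5 → birth, X_2=6
t=2: X=6, d=0 → birth, X_3=7
t=3: X=7, d=6 → death, X_4=6
t=4: X=6, d=1 → birth, X_5=7
t=5: X=7, d=0 → birth, X_6=8
t=6: X=8, d=5 → birth, X_7=9


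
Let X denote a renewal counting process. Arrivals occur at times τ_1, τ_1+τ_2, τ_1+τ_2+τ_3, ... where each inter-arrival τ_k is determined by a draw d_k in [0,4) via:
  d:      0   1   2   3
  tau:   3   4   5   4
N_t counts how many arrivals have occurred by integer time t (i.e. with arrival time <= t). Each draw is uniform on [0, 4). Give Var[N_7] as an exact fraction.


55/256

Inter-arrival values over d=0..3: [3, 4, 5, 4]
Each d has probability 1/4, so the pmf of τ is: f(3) = 1/4, f(4) = 1/2, f(5) = 1/4
Let p_n(j) = P(N_n = j), with p_0 = [1]. Condition on τ_1: p_n(0) = P(τ > n), and for j >= 1, p_n(j) = Σ_{k<=n} f(k)·p_{n−k}(j−1)
p_1 = [1]  (j = 0)
p_2 = [1]  (j = 0)
p_3 = [3/4, 1/4]  (j = 0..1)
p_4 = [1/4, 3/4]  (j = 0..1)
p_5 = [0, 1]  (j = 0..1)
p_6 = [0, 15/16, 1/16]  (j = 0..2)
p_7 = [0, 11/16, 5/16]  (j = 0..2)
E[N_7] = Σ j·p_7(j) = 21/16;  E[N_7²] = Σ j²·p_7(j) = 31/16
Var[N_7] = 31/16 − (21/16)² = 55/256


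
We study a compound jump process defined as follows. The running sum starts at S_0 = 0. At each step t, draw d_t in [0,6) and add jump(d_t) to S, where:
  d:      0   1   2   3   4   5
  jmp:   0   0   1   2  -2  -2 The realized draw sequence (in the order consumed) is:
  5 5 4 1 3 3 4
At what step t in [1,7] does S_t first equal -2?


1

t=0: S=0, d=5, jump=-2, S_1=-2
t=1: S=-2, d=5, jump=-2, S_2=-4
t=2: S=-4, d=4, jump=-2, S_3=-6
t=3: S=-6, d=1, jump=0, S_4=-6
t=4: S=-6, d=3, jump=2, S_5=-4
t=5: S=-4, d=3, jump=2, S_6=-2
t=6: S=-2, d=4, jump=-2, S_7=-4


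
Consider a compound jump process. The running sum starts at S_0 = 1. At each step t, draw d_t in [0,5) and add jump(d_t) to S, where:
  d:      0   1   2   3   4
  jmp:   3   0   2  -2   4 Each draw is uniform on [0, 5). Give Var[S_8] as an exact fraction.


Outcome values over d=0..4: [3, 0, 2, -2, 4]
Σy = 7, Σy² = 33, M = 5
μ = 7/5 = 7/5,  σ² = 33/5 − (7/5)² = 116/25
Independent increments: Var[S_8] = 8·σ² = 8·(116/25) = 928/25

928/25


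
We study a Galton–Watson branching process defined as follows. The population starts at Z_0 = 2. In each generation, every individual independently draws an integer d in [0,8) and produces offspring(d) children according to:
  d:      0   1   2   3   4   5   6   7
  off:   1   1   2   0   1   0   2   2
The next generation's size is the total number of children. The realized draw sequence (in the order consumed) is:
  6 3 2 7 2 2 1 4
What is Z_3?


6

gen 0: Z_0=2, draws=[6, 3], offspring=[2, 0], Z_1=2
gen 1: Z_1=2, draws=[2, 7], offspring=[2, 2], Z_2=4
gen 2: Z_2=4, draws=[2, 2, 1, 4], offspring=[2, 2, 1, 1], Z_3=6


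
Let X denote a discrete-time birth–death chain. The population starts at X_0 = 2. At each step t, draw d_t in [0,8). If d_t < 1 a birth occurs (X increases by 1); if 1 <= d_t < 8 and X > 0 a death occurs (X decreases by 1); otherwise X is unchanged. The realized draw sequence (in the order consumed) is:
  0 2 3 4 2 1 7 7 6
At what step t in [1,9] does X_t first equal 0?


t=0: X=2, d=0 → birth, X_1=3
t=1: X=3, d=2 → death, X_2=2
t=2: X=2, d=3 → death, X_3=1
t=3: X=1, d=4 → death, X_4=0
t=4: X=0, d=2 → hold, X_5=0
t=5: X=0, d=1 → hold, X_6=0
t=6: X=0, d=7 → hold, X_7=0
t=7: X=0, d=7 → hold, X_8=0
t=8: X=0, d=6 → hold, X_9=0

4


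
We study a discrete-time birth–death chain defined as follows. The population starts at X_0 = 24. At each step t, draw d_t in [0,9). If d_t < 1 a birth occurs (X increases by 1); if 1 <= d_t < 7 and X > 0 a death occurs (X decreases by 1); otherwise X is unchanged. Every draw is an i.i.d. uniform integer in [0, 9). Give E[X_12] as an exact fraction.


X can drop by at most 1 per step and X_0 = 24 > T = 12, so X_t >= 24 − t >= 12 > 0 for every t <= 12: the floor at 0 (the 'and X > 0' condition) never binds. Hence X_12 = X_0 + Σ_{t<12} Y_t with i.i.d. increments Y_t = y(d_t) ∈ {+1, −1, 0}.
Outcome values over d=0..8: [1, -1, -1, -1, -1, -1, -1, 0, 0]
Σy = -5, Σy² = 7, M = 9
μ = -5/9 = -5/9,  σ² = 7/9 − (-5/9)² = 38/81
E[X_12] = 24 + 12·(-5/9) = 52/3

52/3


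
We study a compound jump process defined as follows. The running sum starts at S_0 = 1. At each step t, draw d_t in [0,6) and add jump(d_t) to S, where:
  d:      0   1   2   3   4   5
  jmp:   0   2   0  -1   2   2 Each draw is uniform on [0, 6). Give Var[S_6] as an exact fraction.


Outcome values over d=0..5: [0, 2, 0, -1, 2, 2]
Σy = 5, Σy² = 13, M = 6
μ = 5/6 = 5/6,  σ² = 13/6 − (5/6)² = 53/36
Independent increments: Var[S_6] = 6·σ² = 6·(53/36) = 53/6

53/6


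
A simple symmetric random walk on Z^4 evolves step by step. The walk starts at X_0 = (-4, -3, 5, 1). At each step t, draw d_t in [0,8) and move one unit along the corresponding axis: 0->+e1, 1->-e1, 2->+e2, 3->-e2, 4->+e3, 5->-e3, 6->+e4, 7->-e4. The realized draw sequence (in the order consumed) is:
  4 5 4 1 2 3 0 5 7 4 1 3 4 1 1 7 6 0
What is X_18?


t=0: X=(-4, -3, 5, 1), d=4 → +e3, X_1=(-4, -3, 6, 1)
t=1: X=(-4, -3, 6, 1), d=5 → -e3, X_2=(-4, -3, 5, 1)
t=2: X=(-4, -3, 5, 1), d=4 → +e3, X_3=(-4, -3, 6, 1)
t=3: X=(-4, -3, 6, 1), d=1 → -e1, X_4=(-5, -3, 6, 1)
t=4: X=(-5, -3, 6, 1), d=2 → +e2, X_5=(-5, -2, 6, 1)
t=5: X=(-5, -2, 6, 1), d=3 → -e2, X_6=(-5, -3, 6, 1)
t=6: X=(-5, -3, 6, 1), d=0 → +e1, X_7=(-4, -3, 6, 1)
t=7: X=(-4, -3, 6, 1), d=5 → -e3, X_8=(-4, -3, 5, 1)
t=8: X=(-4, -3, 5, 1), d=7 → -e4, X_9=(-4, -3, 5, 0)
t=9: X=(-4, -3, 5, 0), d=4 → +e3, X_10=(-4, -3, 6, 0)
t=10: X=(-4, -3, 6, 0), d=1 → -e1, X_11=(-5, -3, 6, 0)
t=11: X=(-5, -3, 6, 0), d=3 → -e2, X_12=(-5, -4, 6, 0)
t=12: X=(-5, -4, 6, 0), d=4 → +e3, X_13=(-5, -4, 7, 0)
t=13: X=(-5, -4, 7, 0), d=1 → -e1, X_14=(-6, -4, 7, 0)
t=14: X=(-6, -4, 7, 0), d=1 → -e1, X_15=(-7, -4, 7, 0)
t=15: X=(-7, -4, 7, 0), d=7 → -e4, X_16=(-7, -4, 7, -1)
t=16: X=(-7, -4, 7, -1), d=6 → +e4, X_17=(-7, -4, 7, 0)
t=17: X=(-7, -4, 7, 0), d=0 → +e1, X_18=(-6, -4, 7, 0)

(-6, -4, 7, 0)


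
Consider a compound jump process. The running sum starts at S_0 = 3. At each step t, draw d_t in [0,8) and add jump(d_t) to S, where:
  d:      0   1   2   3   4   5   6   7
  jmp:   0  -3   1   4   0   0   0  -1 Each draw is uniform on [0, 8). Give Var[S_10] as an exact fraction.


Outcome values over d=0..7: [0, -3, 1, 4, 0, 0, 0, -1]
Σy = 1, Σy² = 27, M = 8
μ = 1/8 = 1/8,  σ² = 27/8 − (1/8)² = 215/64
Independent increments: Var[S_10] = 10·σ² = 10·(215/64) = 1075/32

1075/32


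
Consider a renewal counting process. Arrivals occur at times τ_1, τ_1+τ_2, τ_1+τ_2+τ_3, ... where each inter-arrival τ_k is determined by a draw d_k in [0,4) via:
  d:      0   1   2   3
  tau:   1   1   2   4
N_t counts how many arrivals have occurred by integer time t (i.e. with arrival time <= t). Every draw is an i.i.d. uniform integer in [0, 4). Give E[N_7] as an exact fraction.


439/128

Inter-arrival values over d=0..3: [1, 1, 2, 4]
Each d has probability 1/4, so the pmf of τ is: f(1) = 1/2, f(2) = 1/4, f(4) = 1/4
Renewal equation for m(n) = E[N_n]: condition on τ_1 = k (if k <= n, one arrival plus a fresh copy on the remaining n−k steps): m(n) = F(n) + Σ_{k<=n} f(k)·m(n−k), where F(n) = P(τ <= n) and m(0) = 0
m(1) = F(1) = 1/2
m(2) = F(2) + f(1)·m(1) = 3/4 + 1/2·1/2 = 1
m(3) = F(3) + f(1)·m(2) + f(2)·m(1) = 3/4 + 1/2·1 + 1/4·1/2 = 11/8
m(4) = F(4) + f(1)·m(3) + f(2)·m(2) = 1 + 1/2·11/8 + 1/4·1 = 31/16
m(5) = F(5) + f(1)·m(4) + f(2)·m(3) + f(4)·m(1) = 1 + 1/2·31/16 + 1/4·11/8 + 1/4·1/2 = 39/16
m(6) = F(6) + f(1)·m(5) + f(2)·m(4) + f(4)·m(2) = 1 + 1/2·39/16 + 1/4·31/16 + 1/4·1 = 189/64
m(7) = F(7) + f(1)·m(6) + f(2)·m(5) + f(4)·m(3) = 1 + 1/2·189/64 + 1/4·39/16 + 1/4·11/8 = 439/128
E[N_7] = m(7) = 439/128


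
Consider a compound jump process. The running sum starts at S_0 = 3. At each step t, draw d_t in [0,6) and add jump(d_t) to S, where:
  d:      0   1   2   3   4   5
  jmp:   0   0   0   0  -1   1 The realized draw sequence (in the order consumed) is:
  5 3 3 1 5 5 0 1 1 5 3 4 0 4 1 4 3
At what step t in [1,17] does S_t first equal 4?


t=0: S=3, d=5, jump=1, S_1=4
t=1: S=4, d=3, jump=0, S_2=4
t=2: S=4, d=3, jump=0, S_3=4
t=3: S=4, d=1, jump=0, S_4=4
t=4: S=4, d=5, jump=1, S_5=5
t=5: S=5, d=5, jump=1, S_6=6
t=6: S=6, d=0, jump=0, S_7=6
t=7: S=6, d=1, jump=0, S_8=6
t=8: S=6, d=1, jump=0, S_9=6
t=9: S=6, d=5, jump=1, S_10=7
t=10: S=7, d=3, jump=0, S_11=7
t=11: S=7, d=4, jump=-1, S_12=6
t=12: S=6, d=0, jump=0, S_13=6
t=13: S=6, d=4, jump=-1, S_14=5
t=14: S=5, d=1, jump=0, S_15=5
t=15: S=5, d=4, jump=-1, S_16=4
t=16: S=4, d=3, jump=0, S_17=4

1


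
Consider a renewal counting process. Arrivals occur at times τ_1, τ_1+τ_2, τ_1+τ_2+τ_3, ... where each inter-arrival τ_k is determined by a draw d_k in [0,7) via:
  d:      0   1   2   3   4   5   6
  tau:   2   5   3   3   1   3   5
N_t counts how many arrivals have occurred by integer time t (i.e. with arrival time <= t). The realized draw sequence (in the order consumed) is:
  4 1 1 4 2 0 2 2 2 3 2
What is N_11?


3

draw d_1=4: τ_1=1, arrival time A_1=1
draw d_2=1: τ_2=5, arrival time A_2=6
draw d_3=1: τ_3=5, arrival time A_3=11
draw d_4=4: τ_4=1, arrival time A_4=12
draw d_5=2: τ_5=3, arrival time A_5=15
draw d_6=0: τ_6=2, arrival time A_6=17
draw d_7=2: τ_7=3, arrival time A_7=20
draw d_8=2: τ_8=3, arrival time A_8=23
draw d_9=2: τ_9=3, arrival time A_9=26
draw d_10=3: τ_10=3, arrival time A_10=29
draw d_11=2: τ_11=3, arrival time A_11=32
N_t over t=0..11: 0:0 1:1 2:1 3:1 4:1 5:1 6:2 7:2 8:2 9:2 10:2 11:3


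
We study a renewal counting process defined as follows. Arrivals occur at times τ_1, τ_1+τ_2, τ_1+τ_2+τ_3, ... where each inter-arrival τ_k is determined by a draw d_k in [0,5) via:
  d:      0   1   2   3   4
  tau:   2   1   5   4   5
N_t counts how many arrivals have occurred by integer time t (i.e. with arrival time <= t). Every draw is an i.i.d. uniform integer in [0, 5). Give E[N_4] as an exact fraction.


Inter-arrival values over d=0..4: [2, 1, 5, 4, 5]
Each d has probability 1/5, so the pmf of τ is: f(1) = 1/5, f(2) = 1/5, f(4) = 1/5, f(5) = 2/5
Renewal equation for m(n) = E[N_n]: condition on τ_1 = k (if k <= n, one arrival plus a fresh copy on the remaining n−k steps): m(n) = F(n) + Σ_{k<=n} f(k)·m(n−k), where F(n) = P(τ <= n) and m(0) = 0
m(1) = F(1) = 1/5
m(2) = F(2) + f(1)·m(1) = 2/5 + 1/5·1/5 = 11/25
m(3) = F(3) + f(1)·m(2) + f(2)·m(1) = 2/5 + 1/5·11/25 + 1/5·1/5 = 66/125
m(4) = F(4) + f(1)·m(3) + f(2)·m(2) = 3/5 + 1/5·66/125 + 1/5·11/25 = 496/625
E[N_4] = m(4) = 496/625

496/625


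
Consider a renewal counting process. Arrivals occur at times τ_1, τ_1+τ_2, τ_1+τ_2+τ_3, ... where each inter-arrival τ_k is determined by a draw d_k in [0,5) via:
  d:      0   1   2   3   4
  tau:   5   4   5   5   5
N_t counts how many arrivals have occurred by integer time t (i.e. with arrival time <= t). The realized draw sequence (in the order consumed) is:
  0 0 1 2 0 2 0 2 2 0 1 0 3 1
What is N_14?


draw d_1=0: τ_1=5, arrival time A_1=5
draw d_2=0: τ_2=5, arrival time A_2=10
draw d_3=1: τ_3=4, arrival time A_3=14
draw d_4=2: τ_4=5, arrival time A_4=19
draw d_5=0: τ_5=5, arrival time A_5=24
draw d_6=2: τ_6=5, arrival time A_6=29
draw d_7=0: τ_7=5, arrival time A_7=34
draw d_8=2: τ_8=5, arrival time A_8=39
draw d_9=2: τ_9=5, arrival time A_9=44
draw d_10=0: τ_10=5, arrival time A_10=49
draw d_11=1: τ_11=4, arrival time A_11=53
draw d_12=0: τ_12=5, arrival time A_12=58
draw d_13=3: τ_13=5, arrival time A_13=63
draw d_14=1: τ_14=4, arrival time A_14=67
N_t over t=0..14: 0:0 1:0 2:0 3:0 4:0 5:1 6:1 7:1 8:1 9:1 10:2 11:2 12:2 13:2 14:3

3


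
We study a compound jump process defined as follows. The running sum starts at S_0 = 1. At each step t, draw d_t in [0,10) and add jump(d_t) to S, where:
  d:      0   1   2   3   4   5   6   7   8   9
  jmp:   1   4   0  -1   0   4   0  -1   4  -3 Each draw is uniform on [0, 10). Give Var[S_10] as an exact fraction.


Outcome values over d=0..9: [1, 4, 0, -1, 0, 4, 0, -1, 4, -3]
Σy = 8, Σy² = 60, M = 10
μ = 8/10 = 4/5,  σ² = 60/10 − (4/5)² = 134/25
Independent increments: Var[S_10] = 10·σ² = 10·(134/25) = 268/5

268/5


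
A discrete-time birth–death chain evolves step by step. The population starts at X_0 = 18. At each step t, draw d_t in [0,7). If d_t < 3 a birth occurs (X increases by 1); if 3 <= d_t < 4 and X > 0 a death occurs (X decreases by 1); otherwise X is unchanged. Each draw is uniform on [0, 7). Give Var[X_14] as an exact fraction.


X can drop by at most 1 per step and X_0 = 18 > T = 14, so X_t >= 18 − t >= 4 > 0 for every t <= 14: the floor at 0 (the 'and X > 0' condition) never binds. Hence X_14 = X_0 + Σ_{t<14} Y_t with i.i.d. increments Y_t = y(d_t) ∈ {+1, −1, 0}.
Outcome values over d=0..6: [1, 1, 1, -1, 0, 0, 0]
Σy = 2, Σy² = 4, M = 7
μ = 2/7 = 2/7,  σ² = 4/7 − (2/7)² = 24/49
Independent increments: Var[X_14] = 14·σ² = 14·(24/49) = 48/7

48/7


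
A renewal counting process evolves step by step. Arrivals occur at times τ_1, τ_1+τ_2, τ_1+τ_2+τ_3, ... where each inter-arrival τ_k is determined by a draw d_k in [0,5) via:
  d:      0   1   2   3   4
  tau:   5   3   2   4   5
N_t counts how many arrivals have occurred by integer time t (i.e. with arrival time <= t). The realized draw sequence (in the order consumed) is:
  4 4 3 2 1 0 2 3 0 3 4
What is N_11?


2

draw d_1=4: τ_1=5, arrival time A_1=5
draw d_2=4: τ_2=5, arrival time A_2=10
draw d_3=3: τ_3=4, arrival time A_3=14
draw d_4=2: τ_4=2, arrival time A_4=16
draw d_5=1: τ_5=3, arrival time A_5=19
draw d_6=0: τ_6=5, arrival time A_6=24
draw d_7=2: τ_7=2, arrival time A_7=26
draw d_8=3: τ_8=4, arrival time A_8=30
draw d_9=0: τ_9=5, arrival time A_9=35
draw d_10=3: τ_10=4, arrival time A_10=39
draw d_11=4: τ_11=5, arrival time A_11=44
N_t over t=0..11: 0:0 1:0 2:0 3:0 4:0 5:1 6:1 7:1 8:1 9:1 10:2 11:2


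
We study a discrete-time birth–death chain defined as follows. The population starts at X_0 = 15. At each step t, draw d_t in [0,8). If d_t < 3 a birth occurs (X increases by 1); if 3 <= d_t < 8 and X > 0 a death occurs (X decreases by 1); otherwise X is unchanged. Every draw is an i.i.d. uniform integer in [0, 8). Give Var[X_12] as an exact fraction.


X can drop by at most 1 per step and X_0 = 15 > T = 12, so X_t >= 15 − t >= 3 > 0 for every t <= 12: the floor at 0 (the 'and X > 0' condition) never binds. Hence X_12 = X_0 + Σ_{t<12} Y_t with i.i.d. increments Y_t = y(d_t) ∈ {+1, −1, 0}.
Outcome values over d=0..7: [1, 1, 1, -1, -1, -1, -1, -1]
Σy = -2, Σy² = 8, M = 8
μ = -2/8 = -1/4,  σ² = 8/8 − (-1/4)² = 15/16
Independent increments: Var[X_12] = 12·σ² = 12·(15/16) = 45/4

45/4


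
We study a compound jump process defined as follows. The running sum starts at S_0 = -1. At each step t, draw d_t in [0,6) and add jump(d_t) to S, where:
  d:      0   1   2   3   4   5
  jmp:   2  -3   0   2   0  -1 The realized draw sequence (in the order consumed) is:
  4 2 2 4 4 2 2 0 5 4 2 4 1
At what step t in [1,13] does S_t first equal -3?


13

t=0: S=-1, d=4, jump=0, S_1=-1
t=1: S=-1, d=2, jump=0, S_2=-1
t=2: S=-1, d=2, jump=0, S_3=-1
t=3: S=-1, d=4, jump=0, S_4=-1
t=4: S=-1, d=4, jump=0, S_5=-1
t=5: S=-1, d=2, jump=0, S_6=-1
t=6: S=-1, d=2, jump=0, S_7=-1
t=7: S=-1, d=0, jump=2, S_8=1
t=8: S=1, d=5, jump=-1, S_9=0
t=9: S=0, d=4, jump=0, S_10=0
t=10: S=0, d=2, jump=0, S_11=0
t=11: S=0, d=4, jump=0, S_12=0
t=12: S=0, d=1, jump=-3, S_13=-3


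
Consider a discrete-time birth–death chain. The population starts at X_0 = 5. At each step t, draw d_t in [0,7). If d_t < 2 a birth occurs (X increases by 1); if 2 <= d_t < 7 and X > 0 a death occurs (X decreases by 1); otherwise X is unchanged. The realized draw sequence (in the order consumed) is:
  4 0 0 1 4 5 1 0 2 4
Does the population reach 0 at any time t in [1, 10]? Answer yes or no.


no

t=0: X=5, d=4 → death, X_1=4
t=1: X=4, d=0 → birth, X_2=5
t=2: X=5, d=0 → birth, X_3=6
t=3: X=6, d=1 → birth, X_4=7
t=4: X=7, d=4 → death, X_5=6
t=5: X=6, d=5 → death, X_6=5
t=6: X=5, d=1 → birth, X_7=6
t=7: X=6, d=0 → birth, X_8=7
t=8: X=7, d=2 → death, X_9=6
t=9: X=6, d=4 → death, X_10=5


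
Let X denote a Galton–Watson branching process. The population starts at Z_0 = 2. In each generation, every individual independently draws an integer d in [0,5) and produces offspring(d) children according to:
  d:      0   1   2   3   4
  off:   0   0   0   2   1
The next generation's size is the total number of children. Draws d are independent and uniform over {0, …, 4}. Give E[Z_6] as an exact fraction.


Outcome values over d=0..4: [0, 0, 0, 2, 1]
Σy = 3, Σy² = 5, M = 5
μ = 3/5 = 3/5,  σ² = 5/5 − (3/5)² = 16/25
E[Z_0] = 2
E[Z_1] = 3/5·E[Z_0] = 6/5
E[Z_2] = 3/5·E[Z_1] = 18/25
E[Z_3] = 3/5·E[Z_2] = 54/125
E[Z_4] = 3/5·E[Z_3] = 162/625
E[Z_5] = 3/5·E[Z_4] = 486/3125
E[Z_6] = 3/5·E[Z_5] = 1458/15625

1458/15625


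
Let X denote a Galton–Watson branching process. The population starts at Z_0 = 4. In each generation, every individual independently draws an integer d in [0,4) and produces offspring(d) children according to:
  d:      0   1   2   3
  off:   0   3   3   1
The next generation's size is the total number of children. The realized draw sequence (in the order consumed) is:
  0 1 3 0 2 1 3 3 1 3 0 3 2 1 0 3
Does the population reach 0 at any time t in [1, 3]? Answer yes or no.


gen 0: Z_0=4, draws=[0, 1, 3, 0], offspring=[0, 3, 1, 0], Z_1=4
gen 1: Z_1=4, draws=[2, 1, 3, 3], offspring=[3, 3, 1, 1], Z_2=8
gen 2: Z_2=8, draws=[1, 3, 0, 3, 2, 1, 0, 3], offspring=[3, 1, 0, 1, 3, 3, 0, 1], Z_3=12

no


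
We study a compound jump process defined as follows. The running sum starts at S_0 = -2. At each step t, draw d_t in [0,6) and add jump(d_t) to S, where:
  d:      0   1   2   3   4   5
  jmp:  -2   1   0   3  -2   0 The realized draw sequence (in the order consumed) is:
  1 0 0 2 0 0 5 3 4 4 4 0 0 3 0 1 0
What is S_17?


t=0: S=-2, d=1, jump=1, S_1=-1
t=1: S=-1, d=0, jump=-2, S_2=-3
t=2: S=-3, d=0, jump=-2, S_3=-5
t=3: S=-5, d=2, jump=0, S_4=-5
t=4: S=-5, d=0, jump=-2, S_5=-7
t=5: S=-7, d=0, jump=-2, S_6=-9
t=6: S=-9, d=5, jump=0, S_7=-9
t=7: S=-9, d=3, jump=3, S_8=-6
t=8: S=-6, d=4, jump=-2, S_9=-8
t=9: S=-8, d=4, jump=-2, S_10=-10
t=10: S=-10, d=4, jump=-2, S_11=-12
t=11: S=-12, d=0, jump=-2, S_12=-14
t=12: S=-14, d=0, jump=-2, S_13=-16
t=13: S=-16, d=3, jump=3, S_14=-13
t=14: S=-13, d=0, jump=-2, S_15=-15
t=15: S=-15, d=1, jump=1, S_16=-14
t=16: S=-14, d=0, jump=-2, S_17=-16

-16


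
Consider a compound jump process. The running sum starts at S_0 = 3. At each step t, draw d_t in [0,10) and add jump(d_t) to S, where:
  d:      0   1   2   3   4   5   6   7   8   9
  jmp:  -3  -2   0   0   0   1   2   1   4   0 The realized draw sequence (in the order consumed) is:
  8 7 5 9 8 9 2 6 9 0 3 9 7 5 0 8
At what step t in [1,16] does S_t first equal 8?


t=0: S=3, d=8, jump=4, S_1=7
t=1: S=7, d=7, jump=1, S_2=8
t=2: S=8, d=5, jump=1, S_3=9
t=3: S=9, d=9, jump=0, S_4=9
t=4: S=9, d=8, jump=4, S_5=13
t=5: S=13, d=9, jump=0, S_6=13
t=6: S=13, d=2, jump=0, S_7=13
t=7: S=13, d=6, jump=2, S_8=15
t=8: S=15, d=9, jump=0, S_9=15
t=9: S=15, d=0, jump=-3, S_10=12
t=10: S=12, d=3, jump=0, S_11=12
t=11: S=12, d=9, jump=0, S_12=12
t=12: S=12, d=7, jump=1, S_13=13
t=13: S=13, d=5, jump=1, S_14=14
t=14: S=14, d=0, jump=-3, S_15=11
t=15: S=11, d=8, jump=4, S_16=15

2


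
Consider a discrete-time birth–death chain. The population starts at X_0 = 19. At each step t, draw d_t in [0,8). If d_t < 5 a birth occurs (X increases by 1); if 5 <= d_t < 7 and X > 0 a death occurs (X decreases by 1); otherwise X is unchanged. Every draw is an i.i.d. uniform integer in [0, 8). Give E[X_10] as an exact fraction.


X can drop by at most 1 per step and X_0 = 19 > T = 10, so X_t >= 19 − t >= 9 > 0 for every t <= 10: the floor at 0 (the 'and X > 0' condition) never binds. Hence X_10 = X_0 + Σ_{t<10} Y_t with i.i.d. increments Y_t = y(d_t) ∈ {+1, −1, 0}.
Outcome values over d=0..7: [1, 1, 1, 1, 1, -1, -1, 0]
Σy = 3, Σy² = 7, M = 8
μ = 3/8 = 3/8,  σ² = 7/8 − (3/8)² = 47/64
E[X_10] = 19 + 10·(3/8) = 91/4

91/4


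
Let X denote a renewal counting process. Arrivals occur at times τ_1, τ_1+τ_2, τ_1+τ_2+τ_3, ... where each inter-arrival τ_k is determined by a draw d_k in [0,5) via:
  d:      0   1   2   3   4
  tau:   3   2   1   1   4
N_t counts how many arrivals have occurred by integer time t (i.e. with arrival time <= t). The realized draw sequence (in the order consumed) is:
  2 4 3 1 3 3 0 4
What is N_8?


4

draw d_1=2: τ_1=1, arrival time A_1=1
draw d_2=4: τ_2=4, arrival time A_2=5
draw d_3=3: τ_3=1, arrival time A_3=6
draw d_4=1: τ_4=2, arrival time A_4=8
draw d_5=3: τ_5=1, arrival time A_5=9
draw d_6=3: τ_6=1, arrival time A_6=10
draw d_7=0: τ_7=3, arrival time A_7=13
draw d_8=4: τ_8=4, arrival time A_8=17
N_t over t=0..8: 0:0 1:1 2:1 3:1 4:1 5:2 6:3 7:3 8:4


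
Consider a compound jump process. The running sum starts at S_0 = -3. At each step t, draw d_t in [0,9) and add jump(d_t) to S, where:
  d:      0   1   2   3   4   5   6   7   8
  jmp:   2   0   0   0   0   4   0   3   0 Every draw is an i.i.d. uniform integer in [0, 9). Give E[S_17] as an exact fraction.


14

Outcome values over d=0..8: [2, 0, 0, 0, 0, 4, 0, 3, 0]
Σy = 9, Σy² = 29, M = 9
μ = 9/9 = 1,  σ² = 29/9 − (1)² = 20/9
E[S_17] = -3 + 17·(1) = 14


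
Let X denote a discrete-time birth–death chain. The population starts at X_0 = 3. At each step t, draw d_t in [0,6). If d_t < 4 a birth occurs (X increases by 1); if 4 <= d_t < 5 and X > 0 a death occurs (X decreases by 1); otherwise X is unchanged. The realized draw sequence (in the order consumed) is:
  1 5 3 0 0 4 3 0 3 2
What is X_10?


t=0: X=3, d=1 → birth, X_1=4
t=1: X=4, d=5 → hold, X_2=4
t=2: X=4, d=3 → birth, X_3=5
t=3: X=5, d=0 → birth, X_4=6
t=4: X=6, d=0 → birth, X_5=7
t=5: X=7, d=4 → death, X_6=6
t=6: X=6, d=3 → birth, X_7=7
t=7: X=7, d=0 → birth, X_8=8
t=8: X=8, d=3 → birth, X_9=9
t=9: X=9, d=2 → birth, X_10=10

10


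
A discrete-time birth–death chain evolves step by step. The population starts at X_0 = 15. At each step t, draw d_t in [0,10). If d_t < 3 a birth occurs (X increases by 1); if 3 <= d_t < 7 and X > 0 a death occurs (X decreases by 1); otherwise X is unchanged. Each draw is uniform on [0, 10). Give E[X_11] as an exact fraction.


139/10

X can drop by at most 1 per step and X_0 = 15 > T = 11, so X_t >= 15 − t >= 4 > 0 for every t <= 11: the floor at 0 (the 'and X > 0' condition) never binds. Hence X_11 = X_0 + Σ_{t<11} Y_t with i.i.d. increments Y_t = y(d_t) ∈ {+1, −1, 0}.
Outcome values over d=0..9: [1, 1, 1, -1, -1, -1, -1, 0, 0, 0]
Σy = -1, Σy² = 7, M = 10
μ = -1/10 = -1/10,  σ² = 7/10 − (-1/10)² = 69/100
E[X_11] = 15 + 11·(-1/10) = 139/10


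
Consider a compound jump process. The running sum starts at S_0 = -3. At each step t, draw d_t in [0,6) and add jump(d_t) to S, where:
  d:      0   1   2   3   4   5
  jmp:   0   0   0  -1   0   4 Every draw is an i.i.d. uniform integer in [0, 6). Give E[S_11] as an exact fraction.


Outcome values over d=0..5: [0, 0, 0, -1, 0, 4]
Σy = 3, Σy² = 17, M = 6
μ = 3/6 = 1/2,  σ² = 17/6 − (1/2)² = 31/12
E[S_11] = -3 + 11·(1/2) = 5/2

5/2


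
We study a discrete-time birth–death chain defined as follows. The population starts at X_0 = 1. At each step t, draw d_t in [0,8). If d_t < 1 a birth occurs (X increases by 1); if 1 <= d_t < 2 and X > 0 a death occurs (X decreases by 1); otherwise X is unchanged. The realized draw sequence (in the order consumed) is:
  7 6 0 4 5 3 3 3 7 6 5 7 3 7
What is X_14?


2

t=0: X=1, d=7 → hold, X_1=1
t=1: X=1, d=6 → hold, X_2=1
t=2: X=1, d=0 → birth, X_3=2
t=3: X=2, d=4 → hold, X_4=2
t=4: X=2, d=5 → hold, X_5=2
t=5: X=2, d=3 → hold, X_6=2
t=6: X=2, d=3 → hold, X_7=2
t=7: X=2, d=3 → hold, X_8=2
t=8: X=2, d=7 → hold, X_9=2
t=9: X=2, d=6 → hold, X_10=2
t=10: X=2, d=5 → hold, X_11=2
t=11: X=2, d=7 → hold, X_12=2
t=12: X=2, d=3 → hold, X_13=2
t=13: X=2, d=7 → hold, X_14=2


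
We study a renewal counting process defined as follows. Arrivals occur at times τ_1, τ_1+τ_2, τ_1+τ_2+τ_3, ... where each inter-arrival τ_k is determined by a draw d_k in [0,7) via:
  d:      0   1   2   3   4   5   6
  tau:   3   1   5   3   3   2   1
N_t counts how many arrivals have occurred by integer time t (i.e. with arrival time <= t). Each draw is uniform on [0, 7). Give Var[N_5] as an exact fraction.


180376264/282475249

Inter-arrival values over d=0..6: [3, 1, 5, 3, 3, 2, 1]
Each d has probability 1/7, so the pmf of τ is: f(1) = 2/7, f(2) = 1/7, f(3) = 3/7, f(5) = 1/7
Let p_n(j) = P(N_n = j), with p_0 = [1]. Condition on τ_1: p_n(0) = P(τ > n), and for j >= 1, p_n(j) = Σ_{k<=n} f(k)·p_{n−k}(j−1)
p_1 = [5/7, 2/7]  (j = 0..1)
p_2 = [4/7, 17/49, 4/49]  (j = 0..2)
p_3 = [1/7, 34/49, 48/343, 8/343]  (j = 0..3)
p_4 = [1/7, 3/7, 127/343, 124/2401, 16/2401]  (j = 0..4)
p_5 = [0, 22/49, 127/343, 386/2401, 304/16807, 32/16807]  (j = 0..5)
E[N_5] = Σ j·p_5(j) = 29474/16807;  E[N_5²] = Σ j²·p_5(j) = 62420/16807
Var[N_5] = 62420/16807 − (29474/16807)² = 180376264/282475249


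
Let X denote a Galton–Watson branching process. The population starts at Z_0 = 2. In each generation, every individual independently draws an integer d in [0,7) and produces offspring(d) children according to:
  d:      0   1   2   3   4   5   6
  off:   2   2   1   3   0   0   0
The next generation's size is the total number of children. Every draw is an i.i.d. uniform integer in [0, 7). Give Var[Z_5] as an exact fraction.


8106655744/282475249

Outcome values over d=0..6: [2, 2, 1, 3, 0, 0, 0]
Σy = 8, Σy² = 18, M = 7
μ = 8/7 = 8/7,  σ² = 18/7 − (8/7)² = 62/49
V_0 = 0, E_0 = 2
V_1 = 62/49·E_0 + (8/7)²·V_0 = 124/49;  E_1 = 16/7
V_2 = 62/49·E_1 + (8/7)²·V_1 = 14880/2401;  E_2 = 128/49
V_3 = 62/49·E_2 + (8/7)²·V_2 = 1341184/117649;  E_3 = 1024/343
V_4 = 62/49·E_3 + (8/7)²·V_3 = 107612160/5764801;  E_4 = 8192/2401
V_5 = 62/49·E_4 + (8/7)²·V_4 = 8106655744/282475249;  E_5 = 65536/16807


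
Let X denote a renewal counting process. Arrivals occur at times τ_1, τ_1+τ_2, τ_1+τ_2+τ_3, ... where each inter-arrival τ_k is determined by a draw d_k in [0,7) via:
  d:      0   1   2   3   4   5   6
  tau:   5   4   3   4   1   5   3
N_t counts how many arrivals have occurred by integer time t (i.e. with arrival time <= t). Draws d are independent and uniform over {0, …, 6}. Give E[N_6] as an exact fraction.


163374/117649

Inter-arrival values over d=0..6: [5, 4, 3, 4, 1, 5, 3]
Each d has probability 1/7, so the pmf of τ is: f(1) = 1/7, f(3) = 2/7, f(4) = 2/7, f(5) = 2/7
Renewal equation for m(n) = E[N_n]: condition on τ_1 = k (if k <= n, one arrival plus a fresh copy on the remaining n−k steps): m(n) = F(n) + Σ_{k<=n} f(k)·m(n−k), where F(n) = P(τ <= n) and m(0) = 0
m(1) = F(1) = 1/7
m(2) = F(2) + f(1)·m(1) = 1/7 + 1/7·1/7 = 8/49
m(3) = F(3) + f(1)·m(2) = 3/7 + 1/7·8/49 = 155/343
m(4) = F(4) + f(1)·m(3) + f(3)·m(1) = 5/7 + 1/7·155/343 + 2/7·1/7 = 1968/2401
m(5) = F(5) + f(1)·m(4) + f(3)·m(2) + f(4)·m(1) = 1 + 1/7·1968/2401 + 2/7·8/49 + 2/7·1/7 = 20245/16807
m(6) = F(6) + f(1)·m(5) + f(3)·m(3) + f(4)·m(2) + f(5)·m(1) = 1 + 1/7·20245/16807 + 2/7·155/343 + 2/7·8/49 + 2/7·1/7 = 163374/117649
E[N_6] = m(6) = 163374/117649


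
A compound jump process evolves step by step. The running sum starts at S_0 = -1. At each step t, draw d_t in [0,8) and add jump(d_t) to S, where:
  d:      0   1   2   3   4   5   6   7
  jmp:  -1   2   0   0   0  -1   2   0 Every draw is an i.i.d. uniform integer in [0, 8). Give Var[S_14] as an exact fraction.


133/8

Outcome values over d=0..7: [-1, 2, 0, 0, 0, -1, 2, 0]
Σy = 2, Σy² = 10, M = 8
μ = 2/8 = 1/4,  σ² = 10/8 − (1/4)² = 19/16
Independent increments: Var[S_14] = 14·σ² = 14·(19/16) = 133/8


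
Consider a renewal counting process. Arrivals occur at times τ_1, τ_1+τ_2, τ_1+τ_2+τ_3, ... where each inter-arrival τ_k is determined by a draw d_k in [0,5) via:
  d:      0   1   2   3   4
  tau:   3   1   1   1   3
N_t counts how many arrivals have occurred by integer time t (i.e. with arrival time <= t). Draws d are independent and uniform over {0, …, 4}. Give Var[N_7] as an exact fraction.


Inter-arrival values over d=0..4: [3, 1, 1, 1, 3]
Each d has probability 1/5, so the pmf of τ is: f(1) = 3/5, f(3) = 2/5
Let p_n(j) = P(N_n = j), with p_0 = [1]. Condition on τ_1: p_n(0) = P(τ > n), and for j >= 1, p_n(j) = Σ_{k<=n} f(k)·p_{n−k}(j−1)
p_1 = [2/5, 3/5]  (j = 0..1)
p_2 = [2/5, 6/25, 9/25]  (j = 0..2)
p_3 = [0, 16/25, 18/125, 27/125]  (j = 0..3)
p_4 = [0, 4/25, 78/125, 54/625, 81/625]  (j = 0..4)
p_5 = [0, 4/25, 24/125, 324/625, 162/3125, 243/3125]  (j = 0..5)
p_6 = [0, 0, 44/125, 108/625, 1242/3125, 486/15625, 729/15625]  (j = 0..6)
p_7 = [0, 0, 8/125, 288/625, 432/3125, 4536/15625, 1458/78125, 2187/78125]  (j = 0..7)
E[N_7] = Σ j·p_7(j) = 298657/78125;  E[N_7²] = Σ j²·p_7(j) = 1243451/78125
Var[N_7] = 1243451/78125 − (298657/78125)² = 7948605726/6103515625

7948605726/6103515625


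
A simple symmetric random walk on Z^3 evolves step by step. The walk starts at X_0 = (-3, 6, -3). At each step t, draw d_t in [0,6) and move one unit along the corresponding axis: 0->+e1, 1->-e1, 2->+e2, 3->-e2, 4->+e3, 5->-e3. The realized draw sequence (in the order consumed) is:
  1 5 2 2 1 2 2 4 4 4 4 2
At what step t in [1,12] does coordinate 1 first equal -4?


t=0: X=(-3, 6, -3), d=1 → -e1, X_1=(-4, 6, -3)
t=1: X=(-4, 6, -3), d=5 → -e3, X_2=(-4, 6, -4)
t=2: X=(-4, 6, -4), d=2 → +e2, X_3=(-4, 7, -4)
t=3: X=(-4, 7, -4), d=2 → +e2, X_4=(-4, 8, -4)
t=4: X=(-4, 8, -4), d=1 → -e1, X_5=(-5, 8, -4)
t=5: X=(-5, 8, -4), d=2 → +e2, X_6=(-5, 9, -4)
t=6: X=(-5, 9, -4), d=2 → +e2, X_7=(-5, 10, -4)
t=7: X=(-5, 10, -4), d=4 → +e3, X_8=(-5, 10, -3)
t=8: X=(-5, 10, -3), d=4 → +e3, X_9=(-5, 10, -2)
t=9: X=(-5, 10, -2), d=4 → +e3, X_10=(-5, 10, -1)
t=10: X=(-5, 10, -1), d=4 → +e3, X_11=(-5, 10, 0)
t=11: X=(-5, 10, 0), d=2 → +e2, X_12=(-5, 11, 0)

1


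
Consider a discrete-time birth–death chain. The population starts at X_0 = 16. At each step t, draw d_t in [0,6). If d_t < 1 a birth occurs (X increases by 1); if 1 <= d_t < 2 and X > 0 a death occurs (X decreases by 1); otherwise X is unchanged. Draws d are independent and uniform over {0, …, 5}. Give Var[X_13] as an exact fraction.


X can drop by at most 1 per step and X_0 = 16 > T = 13, so X_t >= 16 − t >= 3 > 0 for every t <= 13: the floor at 0 (the 'and X > 0' condition) never binds. Hence X_13 = X_0 + Σ_{t<13} Y_t with i.i.d. increments Y_t = y(d_t) ∈ {+1, −1, 0}.
Outcome values over d=0..5: [1, -1, 0, 0, 0, 0]
Σy = 0, Σy² = 2, M = 6
μ = 0/6 = 0,  σ² = 2/6 − (0)² = 1/3
Independent increments: Var[X_13] = 13·σ² = 13·(1/3) = 13/3

13/3


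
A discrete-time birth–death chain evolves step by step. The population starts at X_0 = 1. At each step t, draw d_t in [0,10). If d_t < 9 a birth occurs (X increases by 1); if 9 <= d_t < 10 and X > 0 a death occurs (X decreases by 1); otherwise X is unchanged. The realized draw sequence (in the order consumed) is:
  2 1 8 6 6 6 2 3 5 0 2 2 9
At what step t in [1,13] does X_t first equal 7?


t=0: X=1, d=2 → birth, X_1=2
t=1: X=2, d=1 → birth, X_2=3
t=2: X=3, d=8 → birth, X_3=4
t=3: X=4, d=6 → birth, X_4=5
t=4: X=5, d=6 → birth, X_5=6
t=5: X=6, d=6 → birth, X_6=7
t=6: X=7, d=2 → birth, X_7=8
t=7: X=8, d=3 → birth, X_8=9
t=8: X=9, d=5 → birth, X_9=10
t=9: X=10, d=0 → birth, X_10=11
t=10: X=11, d=2 → birth, X_11=12
t=11: X=12, d=2 → birth, X_12=13
t=12: X=13, d=9 → death, X_13=12

6


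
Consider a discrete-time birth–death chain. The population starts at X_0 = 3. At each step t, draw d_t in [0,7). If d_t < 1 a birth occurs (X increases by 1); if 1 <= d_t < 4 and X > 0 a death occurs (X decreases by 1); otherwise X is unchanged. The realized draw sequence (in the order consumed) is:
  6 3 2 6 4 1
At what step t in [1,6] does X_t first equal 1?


3

t=0: X=3, d=6 → hold, X_1=3
t=1: X=3, d=3 → death, X_2=2
t=2: X=2, d=2 → death, X_3=1
t=3: X=1, d=6 → hold, X_4=1
t=4: X=1, d=4 → hold, X_5=1
t=5: X=1, d=1 → death, X_6=0


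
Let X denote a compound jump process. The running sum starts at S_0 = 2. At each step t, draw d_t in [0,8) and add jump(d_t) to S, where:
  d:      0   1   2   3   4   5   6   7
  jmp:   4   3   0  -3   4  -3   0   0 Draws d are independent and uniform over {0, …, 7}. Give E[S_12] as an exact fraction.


19/2

Outcome values over d=0..7: [4, 3, 0, -3, 4, -3, 0, 0]
Σy = 5, Σy² = 59, M = 8
μ = 5/8 = 5/8,  σ² = 59/8 − (5/8)² = 447/64
E[S_12] = 2 + 12·(5/8) = 19/2


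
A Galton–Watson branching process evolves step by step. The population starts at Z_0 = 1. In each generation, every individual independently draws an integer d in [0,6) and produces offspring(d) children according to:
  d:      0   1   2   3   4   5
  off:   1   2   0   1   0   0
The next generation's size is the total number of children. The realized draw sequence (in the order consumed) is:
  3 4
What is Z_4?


gen 0: Z_0=1, draws=[3], offspring=[1], Z_1=1
gen 1: Z_1=1, draws=[4], offspring=[0], Z_2=0
gen 2: Z_2=0, draws=[], offspring=[], Z_3=0
gen 3: Z_3=0, draws=[], offspring=[], Z_4=0

0


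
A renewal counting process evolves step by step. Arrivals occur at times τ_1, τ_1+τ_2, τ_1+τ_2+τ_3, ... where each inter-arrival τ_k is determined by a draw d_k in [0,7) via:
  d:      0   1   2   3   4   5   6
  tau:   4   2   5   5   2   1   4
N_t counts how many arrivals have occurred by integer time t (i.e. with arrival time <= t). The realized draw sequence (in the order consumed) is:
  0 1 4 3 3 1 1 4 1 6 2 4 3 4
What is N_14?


draw d_1=0: τ_1=4, arrival time A_1=4
draw d_2=1: τ_2=2, arrival time A_2=6
draw d_3=4: τ_3=2, arrival time A_3=8
draw d_4=3: τ_4=5, arrival time A_4=13
draw d_5=3: τ_5=5, arrival time A_5=18
draw d_6=1: τ_6=2, arrival time A_6=20
draw d_7=1: τ_7=2, arrival time A_7=22
draw d_8=4: τ_8=2, arrival time A_8=24
draw d_9=1: τ_9=2, arrival time A_9=26
draw d_10=6: τ_10=4, arrival time A_10=30
draw d_11=2: τ_11=5, arrival time A_11=35
draw d_12=4: τ_12=2, arrival time A_12=37
draw d_13=3: τ_13=5, arrival time A_13=42
draw d_14=4: τ_14=2, arrival time A_14=44
N_t over t=0..14: 0:0 1:0 2:0 3:0 4:1 5:1 6:2 7:2 8:3 9:3 10:3 11:3 12:3 13:4 14:4

4


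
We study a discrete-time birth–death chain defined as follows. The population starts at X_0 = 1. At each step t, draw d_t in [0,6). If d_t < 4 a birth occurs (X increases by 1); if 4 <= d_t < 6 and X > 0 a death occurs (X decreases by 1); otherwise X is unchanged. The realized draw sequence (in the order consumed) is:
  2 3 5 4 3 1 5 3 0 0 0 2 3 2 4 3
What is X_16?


9

t=0: X=1, d=2 → birth, X_1=2
t=1: X=2, d=3 → birth, X_2=3
t=2: X=3, d=5 → death, X_3=2
t=3: X=2, d=4 → death, X_4=1
t=4: X=1, d=3 → birth, X_5=2
t=5: X=2, d=1 → birth, X_6=3
t=6: X=3, d=5 → death, X_7=2
t=7: X=2, d=3 → birth, X_8=3
t=8: X=3, d=0 → birth, X_9=4
t=9: X=4, d=0 → birth, X_10=5
t=10: X=5, d=0 → birth, X_11=6
t=11: X=6, d=2 → birth, X_12=7
t=12: X=7, d=3 → birth, X_13=8
t=13: X=8, d=2 → birth, X_14=9
t=14: X=9, d=4 → death, X_15=8
t=15: X=8, d=3 → birth, X_16=9
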